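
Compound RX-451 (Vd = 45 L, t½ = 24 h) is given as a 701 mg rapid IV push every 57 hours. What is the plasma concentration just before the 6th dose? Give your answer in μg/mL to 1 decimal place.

3.7 μg/mL

f = (1/2)^(τ/t½) = (1/2)^(57/24) ≈ 0.1928.
C₀ = D/Vd = 701/45 ≈ 15.578 μg/mL.
Before the 6th dose, 5 doses have been given. Superposition: Cmin = C₀·(f + f² + … + f^5).
≈ 15.578 × (0.1928 + 0.0372 + 0.0072 + 0.0014 + 0.0003) ≈ 15.578 × 0.2389 ≈ 3.722 μg/mL.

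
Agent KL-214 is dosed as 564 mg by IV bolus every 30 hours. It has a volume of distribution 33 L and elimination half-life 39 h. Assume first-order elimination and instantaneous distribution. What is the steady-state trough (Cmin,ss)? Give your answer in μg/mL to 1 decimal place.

24.3 μg/mL

τ/t½ = 30/39 ≈ 0.76923, so fraction remaining f = (1/2)^(30/39) ≈ 0.5867.
Accumulation ratio R = 1/(1 − f) ≈ 1/0.4133 ≈ 2.4195.
Single-dose peak C₀ = D/Vd = 564/33 ≈ 17.091 μg/mL.
Cmax,ss = C₀/(1 − f) ≈ 17.091/0.4133 ≈ 41.353 μg/mL.
One interval later, Cmin,ss = Cmax,ss·e^(−kτ) ≈ 41.353 × 0.5867 ≈ 24.262 μg/mL.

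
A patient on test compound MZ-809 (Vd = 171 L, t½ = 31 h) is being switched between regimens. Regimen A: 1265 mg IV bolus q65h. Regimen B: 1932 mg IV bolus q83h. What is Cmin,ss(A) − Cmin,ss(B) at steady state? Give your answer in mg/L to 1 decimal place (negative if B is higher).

0.2 mg/L

Regimen A: f = (1/2)^(65/31) ≈ 0.2338; Cmin,ss = (1265/171)·f/(1−f) ≈ 2.257 mg/L.
Regimen B: f = (1/2)^(83/31) ≈ 0.1563; Cmin,ss = (1932/171)·f/(1−f) ≈ 2.093 mg/L.
Difference ≈ 2.257 − 2.093 ≈ 0.164 mg/L.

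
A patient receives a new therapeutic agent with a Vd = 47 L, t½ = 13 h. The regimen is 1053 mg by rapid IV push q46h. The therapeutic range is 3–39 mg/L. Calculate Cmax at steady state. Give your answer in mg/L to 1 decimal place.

24.5 mg/L

τ/t½ = 46/13 ≈ 3.5385, so fraction remaining f = (1/2)^(46/13) ≈ 0.0861.
Accumulation ratio R = 1/(1 − f) ≈ 1/0.9139 ≈ 1.0942.
Single-dose peak C₀ = D/Vd = 1053/47 ≈ 22.404 mg/L.
Cmax,ss = C₀/(1 − f) ≈ 22.404/0.9139 ≈ 24.515 mg/L.
Peak 24.5 mg/L vs MTC 39 mg/L: below toxic threshold.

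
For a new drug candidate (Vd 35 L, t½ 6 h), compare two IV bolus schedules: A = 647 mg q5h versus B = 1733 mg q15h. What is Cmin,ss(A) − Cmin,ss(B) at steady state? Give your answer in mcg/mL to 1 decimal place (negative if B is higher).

Regimen A: f = (1/2)^(5/6) ≈ 0.5612; Cmin,ss = (647/35)·f/(1−f) ≈ 23.642 mcg/mL.
Regimen B: f = (1/2)^(15/6) ≈ 0.1768; Cmin,ss = (1733/35)·f/(1−f) ≈ 10.634 mcg/mL.
Difference ≈ 23.642 − 10.634 ≈ 13.008 mcg/mL.

13.0 mcg/mL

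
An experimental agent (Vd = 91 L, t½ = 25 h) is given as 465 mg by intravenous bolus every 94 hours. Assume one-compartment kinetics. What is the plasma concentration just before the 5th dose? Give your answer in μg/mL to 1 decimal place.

0.4 μg/mL

f = (1/2)^(τ/t½) = (1/2)^(94/25) ≈ 0.0738.
C₀ = D/Vd = 465/91 ≈ 5.110 μg/mL.
Before the 5th dose, 4 doses have been given. Superposition: Cmin = C₀·(f + f² + … + f^4).
≈ 5.110 × (0.0738 + 0.0054 + 0.0004 + 0.0000) ≈ 5.110 × 0.0796 ≈ 0.407 μg/mL.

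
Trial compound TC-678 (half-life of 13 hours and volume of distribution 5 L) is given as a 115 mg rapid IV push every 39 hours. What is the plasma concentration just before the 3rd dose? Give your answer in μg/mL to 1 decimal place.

3.2 μg/mL

f = (1/2)^(τ/t½) = (1/2)^(39/13) ≈ 0.1250.
C₀ = D/Vd = 115/5 ≈ 23.000 μg/mL.
Before the 3rd dose, 2 doses have been given. Superposition: Cmin = C₀·(f + f²).
≈ 23.000 × (0.1250 + 0.0156) ≈ 23.000 × 0.1406 ≈ 3.234 μg/mL.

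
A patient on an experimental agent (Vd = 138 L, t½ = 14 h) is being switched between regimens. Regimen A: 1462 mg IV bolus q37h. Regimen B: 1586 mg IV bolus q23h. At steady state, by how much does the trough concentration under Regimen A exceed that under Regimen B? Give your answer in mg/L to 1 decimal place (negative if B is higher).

-3.4 mg/L

Regimen A: f = (1/2)^(37/14) ≈ 0.1601; Cmin,ss = (1462/138)·f/(1−f) ≈ 2.019 mg/L.
Regimen B: f = (1/2)^(23/14) ≈ 0.3202; Cmin,ss = (1586/138)·f/(1−f) ≈ 5.413 mg/L.
Difference ≈ 2.019 − 5.413 ≈ -3.394 mg/L.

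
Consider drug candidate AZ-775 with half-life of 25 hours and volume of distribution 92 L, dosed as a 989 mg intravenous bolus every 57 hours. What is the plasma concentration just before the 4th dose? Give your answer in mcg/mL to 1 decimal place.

2.8 mcg/mL

f = (1/2)^(τ/t½) = (1/2)^(57/25) ≈ 0.2059.
C₀ = D/Vd = 989/92 ≈ 10.750 mcg/mL.
Before the 4th dose, 3 doses have been given. Superposition: Cmin = C₀·(f + f² + … + f^3).
≈ 10.750 × (0.2059 + 0.0424 + 0.0087) ≈ 10.750 × 0.2570 ≈ 2.763 mcg/mL.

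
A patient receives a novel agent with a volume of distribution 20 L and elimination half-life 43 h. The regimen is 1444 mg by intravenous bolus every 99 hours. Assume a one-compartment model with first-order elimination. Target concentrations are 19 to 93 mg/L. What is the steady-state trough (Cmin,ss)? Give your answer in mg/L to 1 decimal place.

k = ln2/t½ = ln2/43 ≈ 0.016120 h⁻¹; fraction remaining f = e^(−kτ) = e^(−0.016120×99) ≈ 0.2027.
At steady state, accumulation factor R = 1/(1 − e^(−kτ)) ≈ 1.2542.
Each bolus raises the concentration by D/Vd = 1444/20 ≈ 72.200 mg/L.
Steady-state peak Cmax,ss = C₀·R ≈ 72.200 × 1.2542 ≈ 90.553 mg/L.
One interval later, Cmin,ss = Cmax,ss·e^(−kτ) ≈ 90.553 × 0.2027 ≈ 18.355 mg/L.
Trough 18.4 mg/L vs MEC 19 mg/L: subtherapeutic.

18.4 mg/L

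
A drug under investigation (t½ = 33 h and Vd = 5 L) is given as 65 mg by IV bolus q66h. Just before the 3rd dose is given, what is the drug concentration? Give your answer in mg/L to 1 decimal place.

4.1 mg/L

f = (1/2)^(τ/t½) = (1/2)^(66/33) ≈ 0.2500.
C₀ = D/Vd = 65/5 ≈ 13.000 mg/L.
Before the 3rd dose, 2 doses have been given. Superposition: Cmin = C₀·(f + f²).
≈ 13.000 × (0.2500 + 0.0625) ≈ 13.000 × 0.3125 ≈ 4.062 mg/L.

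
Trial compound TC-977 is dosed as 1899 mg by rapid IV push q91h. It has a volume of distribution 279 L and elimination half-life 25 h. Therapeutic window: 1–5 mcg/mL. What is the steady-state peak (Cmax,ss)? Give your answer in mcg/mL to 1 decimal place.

7.4 mcg/mL

τ/t½ = 91/25 ≈ 3.64, so fraction remaining f = (1/2)^(91/25) ≈ 0.0802.
At steady state, accumulation factor R = 1/(1 − e^(−kτ)) ≈ 1.0872.
Single-dose peak C₀ = D/Vd = 1899/279 ≈ 6.806 mcg/mL.
Steady-state peak Cmax,ss = C₀·R ≈ 6.806 × 1.0872 ≈ 7.399 mcg/mL.
Peak 7.4 mcg/mL vs MTC 5 mcg/mL: exceeds toxic threshold.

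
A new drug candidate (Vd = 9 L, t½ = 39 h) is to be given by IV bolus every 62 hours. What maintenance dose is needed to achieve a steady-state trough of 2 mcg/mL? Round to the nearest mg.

36 mg

τ/t½ = 62/39 ≈ 1.5897, so f = (1/2)^(62/39) ≈ 0.332230.
Cmin,ss = (D/Vd)·f/(1−f), so D = Cmin,ss·Vd·(1−f)/f.
D = 2 × 9 × (1−f)/f ≈ 2 × 9 × 2.00996 ≈ 36.18 mg.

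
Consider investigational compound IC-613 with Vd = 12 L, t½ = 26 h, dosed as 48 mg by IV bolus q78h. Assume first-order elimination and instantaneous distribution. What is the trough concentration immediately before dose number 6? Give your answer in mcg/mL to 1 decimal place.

0.6 mcg/mL

f = (1/2)^(τ/t½) = (1/2)^(78/26) ≈ 0.1250.
C₀ = D/Vd = 48/12 ≈ 4.000 mcg/mL.
Before the 6th dose, 5 doses have been given. Superposition: Cmin = C₀·(f + f² + … + f^5).
≈ 4.000 × (0.1250 + 0.0156 + 0.0020 + 0.0002 + 0.0000) ≈ 4.000 × 0.1428 ≈ 0.571 mcg/mL.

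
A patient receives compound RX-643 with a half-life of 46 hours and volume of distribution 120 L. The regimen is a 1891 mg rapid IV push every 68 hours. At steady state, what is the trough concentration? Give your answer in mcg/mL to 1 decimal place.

8.8 mcg/mL

k = ln2/t½ = ln2/46 ≈ 0.015068 h⁻¹; fraction remaining f = e^(−kτ) = e^(−0.015068×68) ≈ 0.3589.
Each bolus raises the concentration by D/Vd = 1891/120 ≈ 15.758 mcg/mL.
Steady-state trough Cmin,ss = C₀·f/(1−f) ≈ 15.758 × 0.3589/0.6411 ≈ 8.822 mcg/mL.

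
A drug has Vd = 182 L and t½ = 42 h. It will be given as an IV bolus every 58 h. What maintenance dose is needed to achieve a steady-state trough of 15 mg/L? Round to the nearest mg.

τ/t½ = 58/42 ≈ 1.381, so f = (1/2)^(58/42) ≈ 0.383965.
Cmin,ss = (D/Vd)·f/(1−f), so D = Cmin,ss·Vd·(1−f)/f.
D = 15 × 182 × (1−f)/f ≈ 15 × 182 × 1.60440 ≈ 4380.01 mg.

4380 mg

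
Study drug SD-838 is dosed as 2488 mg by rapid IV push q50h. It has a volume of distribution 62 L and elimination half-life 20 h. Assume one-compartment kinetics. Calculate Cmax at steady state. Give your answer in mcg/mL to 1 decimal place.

48.7 mcg/mL

Over one 50-h interval, 50/20 ≈ 2.5 half-lives elapse, leaving f ≈ 0.1768 of each dose.
At steady state, accumulation factor R = 1/(1 − e^(−kτ)) ≈ 1.2148.
Each bolus raises the concentration by D/Vd = 2488/62 ≈ 40.129 mcg/mL.
Cmax,ss = C₀/(1 − f) ≈ 40.129/0.8232 ≈ 48.748 mcg/mL.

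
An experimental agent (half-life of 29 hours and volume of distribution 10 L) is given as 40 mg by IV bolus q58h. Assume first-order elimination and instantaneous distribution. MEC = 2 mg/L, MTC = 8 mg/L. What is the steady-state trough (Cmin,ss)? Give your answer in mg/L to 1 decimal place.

τ = 58 h = 2 half-lives, so f = (1/2)^2 = 0.25.
Accumulation ratio R = 1/(1 − f) = 1/0.75 = 4/3.
Single-dose peak C₀ = D/Vd = 40/10 = 4 mg/L.
Steady-state peak Cmax,ss = C₀·R = 4 × 4/3 ≈ 5.333 mg/L.
Steady-state trough Cmin,ss = Cmax,ss·f ≈ 5.333 × 0.25 ≈ 1.333 mg/L.
Trough 1.3 mg/L vs MEC 2 mg/L: subtherapeutic.

1.3 mg/L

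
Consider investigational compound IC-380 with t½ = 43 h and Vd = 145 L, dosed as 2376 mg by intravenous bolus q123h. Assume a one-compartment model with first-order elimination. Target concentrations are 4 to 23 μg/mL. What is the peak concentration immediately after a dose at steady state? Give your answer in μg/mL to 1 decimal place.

Over one 123-h interval, 123/43 ≈ 2.8605 half-lives elapse, leaving f ≈ 0.1377 of each dose.
At steady state, accumulation factor R = 1/(1 − e^(−kτ)) ≈ 1.1597.
Each bolus raises the concentration by D/Vd = 2376/145 ≈ 16.386 μg/mL.
Steady-state peak Cmax,ss = C₀·R ≈ 16.386 × 1.1597 ≈ 19.003 μg/mL.
Peak 19.0 μg/mL vs MTC 23 μg/mL: below toxic threshold.

19.0 μg/mL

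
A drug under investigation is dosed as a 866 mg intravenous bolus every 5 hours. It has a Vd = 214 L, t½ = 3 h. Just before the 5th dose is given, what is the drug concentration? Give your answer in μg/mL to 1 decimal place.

f = (1/2)^(τ/t½) = (1/2)^(5/3) ≈ 0.3150.
C₀ = D/Vd = 866/214 ≈ 4.047 μg/mL.
Before the 5th dose, 4 doses have been given. Superposition: Cmin = C₀·(f + f² + … + f^4).
≈ 4.047 × (0.3150 + 0.0992 + 0.0313 + 0.0098) ≈ 4.047 × 0.4553 ≈ 1.843 μg/mL.

1.8 μg/mL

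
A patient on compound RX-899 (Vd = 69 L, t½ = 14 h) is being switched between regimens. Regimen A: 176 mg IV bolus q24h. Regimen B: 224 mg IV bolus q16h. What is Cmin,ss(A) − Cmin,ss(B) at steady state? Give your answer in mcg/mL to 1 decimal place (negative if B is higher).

Regimen A: f = (1/2)^(24/14) ≈ 0.3048; Cmin,ss = (176/69)·f/(1−f) ≈ 1.118 mcg/mL.
Regimen B: f = (1/2)^(16/14) ≈ 0.4529; Cmin,ss = (224/69)·f/(1−f) ≈ 2.687 mcg/mL.
Difference ≈ 1.118 − 2.687 ≈ -1.569 mcg/mL.

-1.6 mcg/mL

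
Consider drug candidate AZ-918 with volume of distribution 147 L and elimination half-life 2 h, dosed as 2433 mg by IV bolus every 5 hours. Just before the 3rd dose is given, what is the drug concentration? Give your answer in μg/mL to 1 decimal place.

f = (1/2)^(τ/t½) = (1/2)^(5/2) ≈ 0.1768.
C₀ = D/Vd = 2433/147 ≈ 16.551 μg/mL.
Before the 3rd dose, 2 doses have been given. Superposition: Cmin = C₀·(f + f²).
≈ 16.551 × (0.1768 + 0.0313) ≈ 16.551 × 0.2081 ≈ 3.444 μg/mL.

3.4 μg/mL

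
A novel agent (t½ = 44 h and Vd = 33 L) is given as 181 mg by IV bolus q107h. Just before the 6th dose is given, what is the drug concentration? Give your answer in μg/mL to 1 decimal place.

f = (1/2)^(τ/t½) = (1/2)^(107/44) ≈ 0.1853.
C₀ = D/Vd = 181/33 ≈ 5.485 μg/mL.
Before the 6th dose, 5 doses have been given. Superposition: Cmin = C₀·(f + f² + … + f^5).
≈ 5.485 × (0.1853 + 0.0343 + 0.0064 + 0.0012 + 0.0002) ≈ 5.485 × 0.2274 ≈ 1.247 μg/mL.

1.2 μg/mL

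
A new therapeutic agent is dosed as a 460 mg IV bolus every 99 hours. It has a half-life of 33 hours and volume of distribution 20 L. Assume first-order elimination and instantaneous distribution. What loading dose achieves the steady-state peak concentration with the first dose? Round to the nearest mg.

f = (1/2)^(99/33) ≈ 0.125000; accumulation ratio R = 1/(1−f) ≈ 1.14286.
Loading dose to hit Cmax,ss on first dose: D_load = D_maint·R ≈ 460 × 1.14286 ≈ 525.72 mg.

526 mg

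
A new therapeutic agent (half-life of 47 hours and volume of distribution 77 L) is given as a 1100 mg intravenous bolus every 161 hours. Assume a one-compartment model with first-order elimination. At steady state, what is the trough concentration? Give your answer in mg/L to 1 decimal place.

1.5 mg/L

τ/t½ = 161/47 ≈ 3.4255, so fraction remaining f = (1/2)^(161/47) ≈ 0.0931.
Each bolus raises the concentration by D/Vd = 1100/77 ≈ 14.286 mg/L.
Steady-state trough Cmin,ss = C₀·f/(1−f) ≈ 14.286 × 0.0931/0.9069 ≈ 1.467 mg/L.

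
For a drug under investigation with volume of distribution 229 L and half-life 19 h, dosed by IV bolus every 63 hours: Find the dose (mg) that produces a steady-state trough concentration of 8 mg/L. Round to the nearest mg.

16410 mg

τ/t½ = 63/19 ≈ 3.3158, so f = (1/2)^(63/19) ≈ 0.100426.
Cmin,ss = (D/Vd)·f/(1−f), so D = Cmin,ss·Vd·(1−f)/f.
D = 8 × 229 × (1−f)/f ≈ 8 × 229 × 8.95758 ≈ 16410.29 mg.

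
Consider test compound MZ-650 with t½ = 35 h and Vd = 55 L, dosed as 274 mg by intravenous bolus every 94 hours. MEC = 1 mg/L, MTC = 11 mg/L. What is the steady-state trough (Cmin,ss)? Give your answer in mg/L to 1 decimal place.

Over one 94-h interval, 94/35 ≈ 2.6857 half-lives elapse, leaving f ≈ 0.1554 of each dose.
Each bolus raises the concentration by D/Vd = 274/55 ≈ 4.982 mg/L.
Steady-state trough Cmin,ss = C₀·f/(1−f) ≈ 4.982 × 0.1554/0.8446 ≈ 0.917 mg/L.
Trough 0.9 mg/L vs MEC 1 mg/L: subtherapeutic.

0.9 mg/L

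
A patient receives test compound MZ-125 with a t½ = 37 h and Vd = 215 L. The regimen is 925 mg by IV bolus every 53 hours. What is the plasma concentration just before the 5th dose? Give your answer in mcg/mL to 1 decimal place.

2.5 mcg/mL

f = (1/2)^(τ/t½) = (1/2)^(53/37) ≈ 0.3705.
C₀ = D/Vd = 925/215 ≈ 4.302 mcg/mL.
Before the 5th dose, 4 doses have been given. Superposition: Cmin = C₀·(f + f² + … + f^4).
≈ 4.302 × (0.3705 + 0.1373 + 0.0509 + 0.0188) ≈ 4.302 × 0.5775 ≈ 2.484 mcg/mL.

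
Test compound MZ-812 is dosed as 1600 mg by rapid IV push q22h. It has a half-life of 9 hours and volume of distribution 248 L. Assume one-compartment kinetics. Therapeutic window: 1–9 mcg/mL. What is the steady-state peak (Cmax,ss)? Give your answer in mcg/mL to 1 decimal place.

7.9 mcg/mL

τ/t½ = 22/9 ≈ 2.4444, so fraction remaining f = (1/2)^(22/9) ≈ 0.1837.
Accumulation ratio R = 1/(1 − f) ≈ 1/0.8163 ≈ 1.2250.
Single-dose peak C₀ = D/Vd = 1600/248 ≈ 6.452 mcg/mL.
Cmax,ss = C₀/(1 − f) ≈ 6.452/0.8163 ≈ 7.904 mcg/mL.
Peak 7.9 mcg/mL vs MTC 9 mcg/mL: below toxic threshold.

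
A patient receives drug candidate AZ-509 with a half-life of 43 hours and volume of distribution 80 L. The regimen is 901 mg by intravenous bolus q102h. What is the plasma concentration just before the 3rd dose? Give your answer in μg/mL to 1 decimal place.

f = (1/2)^(τ/t½) = (1/2)^(102/43) ≈ 0.1932.
C₀ = D/Vd = 901/80 ≈ 11.262 μg/mL.
Before the 3rd dose, 2 doses have been given. Superposition: Cmin = C₀·(f + f²).
≈ 11.262 × (0.1932 + 0.0373) ≈ 11.262 × 0.2305 ≈ 2.596 μg/mL.

2.6 μg/mL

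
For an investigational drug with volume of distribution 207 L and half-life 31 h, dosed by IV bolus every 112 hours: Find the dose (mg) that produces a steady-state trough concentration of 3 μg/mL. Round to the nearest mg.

6977 mg

τ/t½ = 112/31 ≈ 3.6129, so f = (1/2)^(112/31) ≈ 0.081735.
Cmin,ss = (D/Vd)·f/(1−f), so D = Cmin,ss·Vd·(1−f)/f.
D = 3 × 207 × (1−f)/f ≈ 3 × 207 × 11.23466 ≈ 6976.72 mg.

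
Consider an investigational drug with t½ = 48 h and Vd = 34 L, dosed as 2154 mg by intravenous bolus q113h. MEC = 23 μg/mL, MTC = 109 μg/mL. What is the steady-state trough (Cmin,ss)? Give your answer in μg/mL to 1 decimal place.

15.4 μg/mL

Over one 113-h interval, 113/48 ≈ 2.3542 half-lives elapse, leaving f ≈ 0.1956 of each dose.
Accumulation ratio R = 1/(1 − f) ≈ 1/0.8044 ≈ 1.2432.
Each bolus raises the concentration by D/Vd = 2154/34 ≈ 63.353 μg/mL.
Steady-state peak Cmax,ss = C₀·R ≈ 63.353 × 1.2432 ≈ 78.760 μg/mL.
One interval later, Cmin,ss = Cmax,ss·e^(−kτ) ≈ 78.760 × 0.1956 ≈ 15.405 μg/mL.
Trough 15.4 μg/mL vs MEC 23 μg/mL: subtherapeutic.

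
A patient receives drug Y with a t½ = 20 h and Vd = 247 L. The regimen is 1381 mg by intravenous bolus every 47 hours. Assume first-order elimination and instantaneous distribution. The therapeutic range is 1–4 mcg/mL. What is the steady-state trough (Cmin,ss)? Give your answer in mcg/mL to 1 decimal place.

1.4 mcg/mL

k = ln2/t½ = ln2/20 ≈ 0.034657 h⁻¹; fraction remaining f = e^(−kτ) = e^(−0.034657×47) ≈ 0.1961.
Single-dose peak C₀ = D/Vd = 1381/247 ≈ 5.591 mcg/mL.
Steady-state trough Cmin,ss = C₀·f/(1−f) ≈ 5.591 × 0.1961/0.8039 ≈ 1.364 mcg/mL.
Trough 1.4 mcg/mL vs MEC 1 mcg/mL: adequate.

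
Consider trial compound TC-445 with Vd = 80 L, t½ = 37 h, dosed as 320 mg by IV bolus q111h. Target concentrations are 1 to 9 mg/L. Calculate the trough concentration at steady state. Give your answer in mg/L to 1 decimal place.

τ = 111 h = 3 half-lives, so f = (1/2)^3 = 0.125.
At steady state, R = 1/(1 − 0.125) = 8/7.
Single-dose peak C₀ = D/Vd = 320/80 = 4 mg/L.
Steady-state peak Cmax,ss = C₀·R = 4 × 8/7 ≈ 4.571 mg/L.
Steady-state trough Cmin,ss = Cmax,ss·f ≈ 4.571 × 0.125 ≈ 0.571 mg/L.
Trough 0.6 mg/L vs MEC 1 mg/L: subtherapeutic.

0.6 mg/L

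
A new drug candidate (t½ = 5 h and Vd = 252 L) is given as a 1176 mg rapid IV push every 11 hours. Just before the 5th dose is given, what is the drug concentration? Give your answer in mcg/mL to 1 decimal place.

f = (1/2)^(τ/t½) = (1/2)^(11/5) ≈ 0.2176.
C₀ = D/Vd = 1176/252 ≈ 4.667 mcg/mL.
Before the 5th dose, 4 doses have been given. Superposition: Cmin = C₀·(f + f² + … + f^4).
≈ 4.667 × (0.2176 + 0.0473 + 0.0103 + 0.0022) ≈ 4.667 × 0.2774 ≈ 1.295 mcg/mL.

1.3 mcg/mL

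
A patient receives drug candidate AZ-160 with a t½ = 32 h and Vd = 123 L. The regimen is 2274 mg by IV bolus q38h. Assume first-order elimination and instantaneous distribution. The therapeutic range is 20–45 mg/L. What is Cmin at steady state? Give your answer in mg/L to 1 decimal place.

Over one 38-h interval, 38/32 ≈ 1.1875 half-lives elapse, leaving f ≈ 0.4391 of each dose.
Accumulation ratio R = 1/(1 − f) ≈ 1/0.5609 ≈ 1.7828.
Single-dose peak C₀ = D/Vd = 2274/123 ≈ 18.488 mg/L.
Steady-state peak Cmax,ss = C₀·R ≈ 18.488 × 1.7828 ≈ 32.960 mg/L.
Steady-state trough Cmin,ss = Cmax,ss·f ≈ 32.960 × 0.4391 ≈ 14.473 mg/L.
Trough 14.5 mg/L vs MEC 20 mg/L: subtherapeutic.

14.5 mg/L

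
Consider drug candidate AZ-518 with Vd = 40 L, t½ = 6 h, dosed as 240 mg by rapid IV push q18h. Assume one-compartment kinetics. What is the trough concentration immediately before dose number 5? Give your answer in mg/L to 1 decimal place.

f = (1/2)^(τ/t½) = (1/2)^(18/6) ≈ 0.1250.
C₀ = D/Vd = 240/40 ≈ 6.000 mg/L.
Before the 5th dose, 4 doses have been given. Superposition: Cmin = C₀·(f + f² + … + f^4).
≈ 6.000 × (0.1250 + 0.0156 + 0.0020 + 0.0002) ≈ 6.000 × 0.1428 ≈ 0.857 mg/L.

0.9 mg/L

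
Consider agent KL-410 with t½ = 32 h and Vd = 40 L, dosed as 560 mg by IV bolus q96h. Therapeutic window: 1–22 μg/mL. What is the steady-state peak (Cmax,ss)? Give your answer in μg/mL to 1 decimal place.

16.0 μg/mL

τ = 96 h = 3 half-lives, so f = (1/2)^3 = 0.125.
At steady state, R = 1/(1 − 0.125) = 8/7.
Single-dose peak C₀ = D/Vd = 560/40 = 14 μg/mL.
Steady-state peak Cmax,ss = C₀·R = 14 × 8/7 ≈ 16.000 μg/mL.
Peak 16.0 μg/mL vs MTC 22 μg/mL: below toxic threshold.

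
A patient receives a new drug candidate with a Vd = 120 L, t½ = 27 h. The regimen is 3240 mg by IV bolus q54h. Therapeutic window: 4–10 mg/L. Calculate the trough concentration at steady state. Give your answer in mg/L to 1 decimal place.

The dosing interval is 2 half-lives, so f = 2^(−2) = 0.25.
At steady state, R = 1/(1 − 0.25) = 4/3.
Single-dose peak C₀ = D/Vd = 3240/120 = 27 mg/L.
Steady-state peak Cmax,ss = C₀·R = 27 × 4/3 ≈ 36.000 mg/L.
Steady-state trough Cmin,ss = Cmax,ss·f ≈ 36.000 × 0.25 ≈ 9.000 mg/L.
Trough 9.0 mg/L vs MEC 4 mg/L: adequate.

9.0 mg/L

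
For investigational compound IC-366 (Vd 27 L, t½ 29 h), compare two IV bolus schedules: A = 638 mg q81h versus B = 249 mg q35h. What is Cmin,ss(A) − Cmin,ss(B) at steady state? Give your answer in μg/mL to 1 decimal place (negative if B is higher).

Regimen A: f = (1/2)^(81/29) ≈ 0.1443; Cmin,ss = (638/27)·f/(1−f) ≈ 3.985 μg/mL.
Regimen B: f = (1/2)^(35/29) ≈ 0.4332; Cmin,ss = (249/27)·f/(1−f) ≈ 7.048 μg/mL.
Difference ≈ 3.985 − 7.048 ≈ -3.063 μg/mL.

-3.1 μg/mL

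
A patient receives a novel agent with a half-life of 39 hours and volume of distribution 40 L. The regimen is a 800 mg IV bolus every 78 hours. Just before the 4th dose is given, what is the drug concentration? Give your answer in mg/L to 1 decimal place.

6.6 mg/L

f = (1/2)^(τ/t½) = (1/2)^(78/39) ≈ 0.2500.
C₀ = D/Vd = 800/40 ≈ 20.000 mg/L.
Before the 4th dose, 3 doses have been given. Superposition: Cmin = C₀·(f + f² + … + f^3).
≈ 20.000 × (0.2500 + 0.0625 + 0.0156) ≈ 20.000 × 0.3281 ≈ 6.562 mg/L.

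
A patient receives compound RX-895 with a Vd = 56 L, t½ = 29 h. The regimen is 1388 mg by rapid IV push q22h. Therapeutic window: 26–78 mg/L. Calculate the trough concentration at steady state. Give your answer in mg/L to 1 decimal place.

35.8 mg/L

τ/t½ = 22/29 ≈ 0.75862, so fraction remaining f = (1/2)^(22/29) ≈ 0.5911.
Single-dose peak C₀ = D/Vd = 1388/56 ≈ 24.786 mg/L.
Steady-state trough Cmin,ss = C₀·f/(1−f) ≈ 24.786 × 0.5911/0.4089 ≈ 35.830 mg/L.
Trough 35.8 mg/L vs MEC 26 mg/L: adequate.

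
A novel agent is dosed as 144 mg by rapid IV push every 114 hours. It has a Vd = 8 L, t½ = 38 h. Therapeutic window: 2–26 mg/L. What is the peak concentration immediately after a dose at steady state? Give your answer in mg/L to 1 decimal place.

τ = 114 h = 3 half-lives, so f = (1/2)^3 = 0.125.
Accumulation ratio R = 1/(1 − f) = 1/0.875 = 8/7.
Single-dose peak C₀ = D/Vd = 144/8 = 18 mg/L.
Steady-state peak Cmax,ss = C₀·R = 18 × 8/7 ≈ 20.571 mg/L.
Peak 20.6 mg/L vs MTC 26 mg/L: below toxic threshold.

20.6 mg/L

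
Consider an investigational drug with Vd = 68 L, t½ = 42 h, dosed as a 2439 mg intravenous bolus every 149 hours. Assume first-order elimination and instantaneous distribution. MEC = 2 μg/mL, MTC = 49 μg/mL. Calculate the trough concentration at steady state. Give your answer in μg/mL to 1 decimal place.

Over one 149-h interval, 149/42 ≈ 3.5476 half-lives elapse, leaving f ≈ 0.0855 of each dose.
Single-dose peak C₀ = D/Vd = 2439/68 ≈ 35.868 μg/mL.
Steady-state trough Cmin,ss = C₀·f/(1−f) ≈ 35.868 × 0.0855/0.9145 ≈ 3.353 μg/mL.
Trough 3.4 μg/mL vs MEC 2 μg/mL: adequate.

3.4 μg/mL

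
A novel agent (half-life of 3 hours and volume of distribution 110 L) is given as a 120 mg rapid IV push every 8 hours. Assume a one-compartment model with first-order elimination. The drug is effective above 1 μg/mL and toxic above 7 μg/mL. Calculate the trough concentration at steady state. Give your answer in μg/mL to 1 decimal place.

Over one 8-h interval, 8/3 ≈ 2.6667 half-lives elapse, leaving f ≈ 0.1575 of each dose.
Accumulation ratio R = 1/(1 − f) ≈ 1/0.8425 ≈ 1.1869.
Single-dose peak C₀ = D/Vd = 120/110 ≈ 1.091 μg/mL.
Steady-state peak Cmax,ss = C₀·R ≈ 1.091 × 1.1869 ≈ 1.295 μg/mL.
Steady-state trough Cmin,ss = Cmax,ss·f ≈ 1.295 × 0.1575 ≈ 0.204 μg/mL.
Trough 0.2 μg/mL vs MEC 1 μg/mL: subtherapeutic.

0.2 μg/mL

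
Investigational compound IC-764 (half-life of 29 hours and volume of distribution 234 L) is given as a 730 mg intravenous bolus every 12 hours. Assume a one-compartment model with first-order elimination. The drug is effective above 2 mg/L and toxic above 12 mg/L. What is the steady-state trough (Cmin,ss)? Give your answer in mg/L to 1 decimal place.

9.4 mg/L

k = ln2/t½ = ln2/29 ≈ 0.023902 h⁻¹; fraction remaining f = e^(−kτ) = e^(−0.023902×12) ≈ 0.7506.
Accumulation ratio R = 1/(1 − f) ≈ 1/0.2494 ≈ 4.0096.
Single-dose peak C₀ = D/Vd = 730/234 ≈ 3.120 mg/L.
Cmax,ss = C₀/(1 − f) ≈ 3.120/0.2494 ≈ 12.510 mg/L.
One interval later, Cmin,ss = Cmax,ss·e^(−kτ) ≈ 12.510 × 0.7506 ≈ 9.390 mg/L.
Trough 9.4 mg/L vs MEC 2 mg/L: adequate.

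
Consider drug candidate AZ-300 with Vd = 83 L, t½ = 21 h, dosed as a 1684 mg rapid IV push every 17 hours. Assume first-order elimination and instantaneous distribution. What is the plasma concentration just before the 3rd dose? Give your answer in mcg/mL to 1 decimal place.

18.2 mcg/mL

f = (1/2)^(τ/t½) = (1/2)^(17/21) ≈ 0.5706.
C₀ = D/Vd = 1684/83 ≈ 20.289 mcg/mL.
Before the 3rd dose, 2 doses have been given. Superposition: Cmin = C₀·(f + f²).
≈ 20.289 × (0.5706 + 0.3256) ≈ 20.289 × 0.8962 ≈ 18.183 mcg/mL.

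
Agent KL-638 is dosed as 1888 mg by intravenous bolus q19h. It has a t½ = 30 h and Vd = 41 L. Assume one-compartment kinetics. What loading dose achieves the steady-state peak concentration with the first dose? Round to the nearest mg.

5314 mg

f = (1/2)^(19/30) ≈ 0.644685; accumulation ratio R = 1/(1−f) ≈ 2.81440.
Loading dose to hit Cmax,ss on first dose: D_load = D_maint·R ≈ 1888 × 2.81440 ≈ 5313.59 mg.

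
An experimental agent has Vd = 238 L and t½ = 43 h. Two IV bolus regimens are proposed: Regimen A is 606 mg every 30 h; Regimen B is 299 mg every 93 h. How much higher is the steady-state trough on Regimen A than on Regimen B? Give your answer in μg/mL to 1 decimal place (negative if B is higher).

Regimen A: f = (1/2)^(30/43) ≈ 0.6166; Cmin,ss = (606/238)·f/(1−f) ≈ 4.095 μg/mL.
Regimen B: f = (1/2)^(93/43) ≈ 0.2233; Cmin,ss = (299/238)·f/(1−f) ≈ 0.361 μg/mL.
Difference ≈ 4.095 − 0.361 ≈ 3.734 μg/mL.

3.7 μg/mL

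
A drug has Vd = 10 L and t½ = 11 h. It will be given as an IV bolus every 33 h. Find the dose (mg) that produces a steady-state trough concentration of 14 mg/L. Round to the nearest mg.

980 mg

τ/t½ = 33/11 ≈ 3, so f = (1/2)^(33/11) ≈ 0.125000.
Cmin,ss = (D/Vd)·f/(1−f), so D = Cmin,ss·Vd·(1−f)/f.
D = 14 × 10 × (1−f)/f ≈ 14 × 10 × 7.00000 ≈ 980.00 mg.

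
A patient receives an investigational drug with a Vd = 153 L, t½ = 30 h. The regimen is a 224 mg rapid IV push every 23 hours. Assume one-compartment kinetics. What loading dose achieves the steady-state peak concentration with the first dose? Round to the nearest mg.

f = (1/2)^(23/30) ≈ 0.587774; accumulation ratio R = 1/(1−f) ≈ 2.42585.
Loading dose to hit Cmax,ss on first dose: D_load = D_maint·R ≈ 224 × 2.42585 ≈ 543.39 mg.

543 mg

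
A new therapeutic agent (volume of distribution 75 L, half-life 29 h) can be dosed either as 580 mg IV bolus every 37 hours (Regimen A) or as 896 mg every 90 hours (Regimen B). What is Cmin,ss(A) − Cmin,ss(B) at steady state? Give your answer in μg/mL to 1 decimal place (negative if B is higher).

3.9 μg/mL

Regimen A: f = (1/2)^(37/29) ≈ 0.4130; Cmin,ss = (580/75)·f/(1−f) ≈ 5.441 μg/mL.
Regimen B: f = (1/2)^(90/29) ≈ 0.1164; Cmin,ss = (896/75)·f/(1−f) ≈ 1.574 μg/mL.
Difference ≈ 5.441 − 1.574 ≈ 3.867 μg/mL.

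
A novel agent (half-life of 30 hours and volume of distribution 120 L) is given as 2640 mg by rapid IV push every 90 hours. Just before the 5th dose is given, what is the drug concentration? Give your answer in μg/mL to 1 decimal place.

3.1 μg/mL

f = (1/2)^(τ/t½) = (1/2)^(90/30) ≈ 0.1250.
C₀ = D/Vd = 2640/120 ≈ 22.000 μg/mL.
Before the 5th dose, 4 doses have been given. Superposition: Cmin = C₀·(f + f² + … + f^4).
≈ 22.000 × (0.1250 + 0.0156 + 0.0020 + 0.0002) ≈ 22.000 × 0.1428 ≈ 3.142 μg/mL.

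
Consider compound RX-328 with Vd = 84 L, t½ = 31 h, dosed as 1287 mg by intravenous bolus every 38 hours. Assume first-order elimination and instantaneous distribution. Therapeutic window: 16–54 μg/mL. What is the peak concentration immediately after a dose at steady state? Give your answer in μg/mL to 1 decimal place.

26.8 μg/mL

Over one 38-h interval, 38/31 ≈ 1.2258 half-lives elapse, leaving f ≈ 0.4276 of each dose.
Accumulation ratio R = 1/(1 − f) ≈ 1/0.5724 ≈ 1.7470.
Single-dose peak C₀ = D/Vd = 1287/84 ≈ 15.321 μg/mL.
Steady-state peak Cmax,ss = C₀·R ≈ 15.321 × 1.7470 ≈ 26.766 μg/mL.
Peak 26.8 μg/mL vs MTC 54 μg/mL: below toxic threshold.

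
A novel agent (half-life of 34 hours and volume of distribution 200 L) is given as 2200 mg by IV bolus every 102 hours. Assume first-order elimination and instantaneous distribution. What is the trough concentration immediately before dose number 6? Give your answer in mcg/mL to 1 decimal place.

f = (1/2)^(τ/t½) = (1/2)^(102/34) ≈ 0.1250.
C₀ = D/Vd = 2200/200 ≈ 11.000 mcg/mL.
Before the 6th dose, 5 doses have been given. Superposition: Cmin = C₀·(f + f² + … + f^5).
≈ 11.000 × (0.1250 + 0.0156 + 0.0020 + 0.0002 + 0.0000) ≈ 11.000 × 0.1428 ≈ 1.571 mcg/mL.

1.6 mcg/mL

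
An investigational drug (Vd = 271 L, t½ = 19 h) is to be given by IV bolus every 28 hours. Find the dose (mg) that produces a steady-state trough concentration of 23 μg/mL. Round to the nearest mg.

11078 mg

τ/t½ = 28/19 ≈ 1.4737, so f = (1/2)^(28/19) ≈ 0.360062.
Cmin,ss = (D/Vd)·f/(1−f), so D = Cmin,ss·Vd·(1−f)/f.
D = 23 × 271 × (1−f)/f ≈ 23 × 271 × 1.77730 ≈ 11077.91 mg.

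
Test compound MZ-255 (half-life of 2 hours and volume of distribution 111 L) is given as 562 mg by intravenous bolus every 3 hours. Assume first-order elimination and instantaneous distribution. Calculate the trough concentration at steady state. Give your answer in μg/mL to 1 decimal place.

Over one 3-h interval, 3/2 ≈ 1.5 half-lives elapse, leaving f ≈ 0.3536 of each dose.
Each bolus raises the concentration by D/Vd = 562/111 ≈ 5.063 μg/mL.
Steady-state trough Cmin,ss = C₀·f/(1−f) ≈ 5.063 × 0.3536/0.6464 ≈ 2.770 μg/mL.

2.8 μg/mL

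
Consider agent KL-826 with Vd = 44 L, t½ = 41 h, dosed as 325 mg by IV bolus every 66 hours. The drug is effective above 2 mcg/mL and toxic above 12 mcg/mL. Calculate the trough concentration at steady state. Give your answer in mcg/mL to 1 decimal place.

Over one 66-h interval, 66/41 ≈ 1.6098 half-lives elapse, leaving f ≈ 0.3277 of each dose.
At steady state, accumulation factor R = 1/(1 − e^(−kτ)) ≈ 1.4874.
Single-dose peak C₀ = D/Vd = 325/44 ≈ 7.386 mcg/mL.
Steady-state peak Cmax,ss = C₀·R ≈ 7.386 × 1.4874 ≈ 10.986 mcg/mL.
Steady-state trough Cmin,ss = Cmax,ss·f ≈ 10.986 × 0.3277 ≈ 3.600 mcg/mL.
Trough 3.6 mcg/mL vs MEC 2 mcg/mL: adequate.

3.6 mcg/mL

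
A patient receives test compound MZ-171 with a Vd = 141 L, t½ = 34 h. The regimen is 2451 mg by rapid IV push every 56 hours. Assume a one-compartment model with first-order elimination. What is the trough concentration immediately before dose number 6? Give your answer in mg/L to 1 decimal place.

8.1 mg/L

f = (1/2)^(τ/t½) = (1/2)^(56/34) ≈ 0.3193.
C₀ = D/Vd = 2451/141 ≈ 17.383 mg/L.
Before the 6th dose, 5 doses have been given. Superposition: Cmin = C₀·(f + f² + … + f^5).
≈ 17.383 × (0.3193 + 0.1020 + 0.0326 + 0.0104 + 0.0033) ≈ 17.383 × 0.4676 ≈ 8.128 mg/L.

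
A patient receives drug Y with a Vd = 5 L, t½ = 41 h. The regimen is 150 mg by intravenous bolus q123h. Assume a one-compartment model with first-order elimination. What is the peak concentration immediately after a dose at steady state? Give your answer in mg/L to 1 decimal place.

34.3 mg/L

τ = 123 h = 3 half-lives, so f = (1/2)^3 = 0.125.
At steady state, R = 1/(1 − 0.125) = 8/7.
Single-dose peak C₀ = D/Vd = 150/5 = 30 mg/L.
Steady-state peak Cmax,ss = C₀·R = 30 × 8/7 ≈ 34.286 mg/L.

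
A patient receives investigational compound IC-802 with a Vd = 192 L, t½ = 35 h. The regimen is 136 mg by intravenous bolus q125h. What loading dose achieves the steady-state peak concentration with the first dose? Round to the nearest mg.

f = (1/2)^(125/35) ≈ 0.084119; accumulation ratio R = 1/(1−f) ≈ 1.09184.
Loading dose to hit Cmax,ss on first dose: D_load = D_maint·R ≈ 136 × 1.09184 ≈ 148.49 mg.

148 mg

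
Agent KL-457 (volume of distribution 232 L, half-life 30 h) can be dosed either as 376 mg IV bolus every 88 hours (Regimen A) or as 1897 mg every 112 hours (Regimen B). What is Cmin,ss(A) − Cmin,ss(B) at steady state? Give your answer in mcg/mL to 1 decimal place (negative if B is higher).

-0.4 mcg/mL

Regimen A: f = (1/2)^(88/30) ≈ 0.1309; Cmin,ss = (376/232)·f/(1−f) ≈ 0.244 mcg/mL.
Regimen B: f = (1/2)^(112/30) ≈ 0.0752; Cmin,ss = (1897/232)·f/(1−f) ≈ 0.665 mcg/mL.
Difference ≈ 0.244 − 0.665 ≈ -0.421 mcg/mL.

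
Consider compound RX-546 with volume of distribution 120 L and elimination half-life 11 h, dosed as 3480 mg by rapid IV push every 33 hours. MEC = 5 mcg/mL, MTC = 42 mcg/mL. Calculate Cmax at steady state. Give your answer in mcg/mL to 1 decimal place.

33.1 mcg/mL

τ = 33 h = 3 half-lives, so f = (1/2)^3 = 0.125.
At steady state, R = 1/(1 − 0.125) = 8/7.
Single-dose peak C₀ = D/Vd = 3480/120 = 29 mcg/mL.
Steady-state peak Cmax,ss = C₀·R = 29 × 8/7 ≈ 33.143 mcg/mL.
Peak 33.1 mcg/mL vs MTC 42 mcg/mL: below toxic threshold.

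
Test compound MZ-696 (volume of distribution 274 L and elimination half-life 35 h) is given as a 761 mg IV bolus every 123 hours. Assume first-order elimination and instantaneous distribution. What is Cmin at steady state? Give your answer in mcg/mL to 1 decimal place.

0.3 mcg/mL

k = ln2/t½ = ln2/35 ≈ 0.019804 h⁻¹; fraction remaining f = e^(−kτ) = e^(−0.019804×123) ≈ 0.0875.
At steady state, accumulation factor R = 1/(1 − e^(−kτ)) ≈ 1.0959.
Single-dose peak C₀ = D/Vd = 761/274 ≈ 2.777 mcg/mL.
Cmax,ss = C₀/(1 − f) ≈ 2.777/0.9125 ≈ 3.043 mcg/mL.
Steady-state trough Cmin,ss = Cmax,ss·f ≈ 3.043 × 0.0875 ≈ 0.266 mcg/mL.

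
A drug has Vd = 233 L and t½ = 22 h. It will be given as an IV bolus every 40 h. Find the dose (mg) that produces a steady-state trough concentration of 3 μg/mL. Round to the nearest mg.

1766 mg

τ/t½ = 40/22 ≈ 1.8182, so f = (1/2)^(40/22) ≈ 0.283578.
Cmin,ss = (D/Vd)·f/(1−f), so D = Cmin,ss·Vd·(1−f)/f.
D = 3 × 233 × (1−f)/f ≈ 3 × 233 × 2.52637 ≈ 1765.93 mg.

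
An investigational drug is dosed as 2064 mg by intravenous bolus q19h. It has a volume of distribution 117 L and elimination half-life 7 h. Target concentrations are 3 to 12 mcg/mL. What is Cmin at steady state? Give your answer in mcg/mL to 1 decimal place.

k = ln2/t½ = ln2/7 ≈ 0.099021 h⁻¹; fraction remaining f = e^(−kτ) = e^(−0.099021×19) ≈ 0.1524.
Single-dose peak C₀ = D/Vd = 2064/117 ≈ 17.641 mcg/mL.
Steady-state trough Cmin,ss = C₀·f/(1−f) ≈ 17.641 × 0.1524/0.8476 ≈ 3.172 mcg/mL.
Trough 3.2 mcg/mL vs MEC 3 mcg/mL: adequate.

3.2 mcg/mL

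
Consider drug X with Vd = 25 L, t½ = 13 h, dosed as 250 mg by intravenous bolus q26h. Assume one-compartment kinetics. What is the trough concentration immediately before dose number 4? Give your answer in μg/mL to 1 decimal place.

f = (1/2)^(τ/t½) = (1/2)^(26/13) ≈ 0.2500.
C₀ = D/Vd = 250/25 ≈ 10.000 μg/mL.
Before the 4th dose, 3 doses have been given. Superposition: Cmin = C₀·(f + f² + … + f^3).
≈ 10.000 × (0.2500 + 0.0625 + 0.0156) ≈ 10.000 × 0.3281 ≈ 3.281 μg/mL.

3.3 μg/mL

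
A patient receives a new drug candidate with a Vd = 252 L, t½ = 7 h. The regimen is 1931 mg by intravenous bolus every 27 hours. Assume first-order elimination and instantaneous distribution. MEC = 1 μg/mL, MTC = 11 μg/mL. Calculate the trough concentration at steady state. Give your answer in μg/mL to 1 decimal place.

0.6 μg/mL

k = ln2/t½ = ln2/7 ≈ 0.099021 h⁻¹; fraction remaining f = e^(−kτ) = e^(−0.099021×27) ≈ 0.0690.
At steady state, accumulation factor R = 1/(1 − e^(−kτ)) ≈ 1.0741.
Each bolus raises the concentration by D/Vd = 1931/252 ≈ 7.663 μg/mL.
Cmax,ss = C₀/(1 − f) ≈ 7.663/0.9310 ≈ 8.231 μg/mL.
One interval later, Cmin,ss = Cmax,ss·e^(−kτ) ≈ 8.231 × 0.0690 ≈ 0.568 μg/mL.
Trough 0.6 μg/mL vs MEC 1 μg/mL: subtherapeutic.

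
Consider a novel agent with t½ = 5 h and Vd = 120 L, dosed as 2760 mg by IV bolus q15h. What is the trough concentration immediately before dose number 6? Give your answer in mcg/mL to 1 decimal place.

f = (1/2)^(τ/t½) = (1/2)^(15/5) ≈ 0.1250.
C₀ = D/Vd = 2760/120 ≈ 23.000 mcg/mL.
Before the 6th dose, 5 doses have been given. Superposition: Cmin = C₀·(f + f² + … + f^5).
≈ 23.000 × (0.1250 + 0.0156 + 0.0020 + 0.0002 + 0.0000) ≈ 23.000 × 0.1428 ≈ 3.284 mcg/mL.

3.3 mcg/mL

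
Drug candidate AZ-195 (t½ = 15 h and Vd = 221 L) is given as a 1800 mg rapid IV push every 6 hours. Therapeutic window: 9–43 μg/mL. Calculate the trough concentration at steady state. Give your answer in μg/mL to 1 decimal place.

k = ln2/t½ = ln2/15 ≈ 0.046210 h⁻¹; fraction remaining f = e^(−kτ) = e^(−0.046210×6) ≈ 0.7579.
At steady state, accumulation factor R = 1/(1 − e^(−kτ)) ≈ 4.1305.
Each bolus raises the concentration by D/Vd = 1800/221 ≈ 8.145 μg/mL.
Cmax,ss = C₀/(1 − f) ≈ 8.145/0.2421 ≈ 33.643 μg/mL.
One interval later, Cmin,ss = Cmax,ss·e^(−kτ) ≈ 33.643 × 0.7579 ≈ 25.498 μg/mL.
Trough 25.5 μg/mL vs MEC 9 μg/mL: adequate.

25.5 μg/mL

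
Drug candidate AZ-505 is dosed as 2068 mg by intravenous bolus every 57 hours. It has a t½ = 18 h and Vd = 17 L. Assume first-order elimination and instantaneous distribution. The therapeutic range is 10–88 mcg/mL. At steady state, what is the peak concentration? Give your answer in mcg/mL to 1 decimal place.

k = ln2/t½ = ln2/18 ≈ 0.038508 h⁻¹; fraction remaining f = e^(−kτ) = e^(−0.038508×57) ≈ 0.1114.
Accumulation ratio R = 1/(1 − f) ≈ 1/0.8886 ≈ 1.1254.
Each bolus raises the concentration by D/Vd = 2068/17 ≈ 121.647 mcg/mL.
Steady-state peak Cmax,ss = C₀·R ≈ 121.647 × 1.1254 ≈ 136.902 mcg/mL.
Peak 136.9 mcg/mL vs MTC 88 mcg/mL: exceeds toxic threshold.

136.9 mcg/mL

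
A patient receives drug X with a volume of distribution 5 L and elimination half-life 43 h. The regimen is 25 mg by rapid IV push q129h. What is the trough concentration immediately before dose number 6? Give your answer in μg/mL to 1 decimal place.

0.7 μg/mL

f = (1/2)^(τ/t½) = (1/2)^(129/43) ≈ 0.1250.
C₀ = D/Vd = 25/5 ≈ 5.000 μg/mL.
Before the 6th dose, 5 doses have been given. Superposition: Cmin = C₀·(f + f² + … + f^5).
≈ 5.000 × (0.1250 + 0.0156 + 0.0020 + 0.0002 + 0.0000) ≈ 5.000 × 0.1428 ≈ 0.714 μg/mL.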